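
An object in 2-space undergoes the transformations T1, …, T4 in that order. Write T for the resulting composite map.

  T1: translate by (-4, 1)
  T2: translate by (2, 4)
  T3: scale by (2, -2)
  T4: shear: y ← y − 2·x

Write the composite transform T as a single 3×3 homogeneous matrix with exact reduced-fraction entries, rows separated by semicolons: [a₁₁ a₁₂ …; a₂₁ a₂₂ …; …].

T = [2 0 -4; -4 -2 -2; 0 0 1]

T1 = [1 0 -4; 0 1 1; 0 0 1]
T2·T1 = [1 0 -2; 0 1 5; 0 0 1]
T3·…·T1 = [2 0 -4; 0 -2 -10; 0 0 1]
T4·…·T1 = [2 0 -4; -4 -2 -2; 0 0 1]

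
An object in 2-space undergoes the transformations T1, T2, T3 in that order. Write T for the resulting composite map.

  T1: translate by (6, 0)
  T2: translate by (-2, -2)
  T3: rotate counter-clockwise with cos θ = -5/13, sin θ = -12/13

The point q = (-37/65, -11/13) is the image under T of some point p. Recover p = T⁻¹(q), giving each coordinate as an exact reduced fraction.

p = (-3, 9/5)

T1 = [1 0 6; 0 1 0; 0 0 1]
T2·T1 = [1 0 4; 0 1 -2; 0 0 1]
T3·…·T1 = [-5/13 12/13 -44/13; -12/13 -5/13 -38/13; 0 0 1]
det M = 1; M⁻¹ = [-5/13 -12/13 -4; 12/13 -5/13 2; 0 0 1]
M⁻¹ · (-37/65, -11/13)ᵀ = (-3, 9/5)ᵀ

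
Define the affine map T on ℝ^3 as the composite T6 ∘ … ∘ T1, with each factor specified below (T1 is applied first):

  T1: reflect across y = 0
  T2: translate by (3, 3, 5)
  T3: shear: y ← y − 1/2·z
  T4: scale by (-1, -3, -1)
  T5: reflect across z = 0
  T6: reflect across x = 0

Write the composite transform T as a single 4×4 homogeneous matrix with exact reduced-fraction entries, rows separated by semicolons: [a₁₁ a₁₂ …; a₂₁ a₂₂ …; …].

T1 = [1 0 0 0; 0 -1 0 0; 0 0 1 0; 0 0 0 1]
T2·T1 = [1 0 0 3; 0 -1 0 3; 0 0 1 5; 0 0 0 1]
T3·…·T1 = [1 0 0 3; 0 -1 -1/2 1/2; 0 0 1 5; 0 0 0 1]
T4·…·T1 = [-1 0 0 -3; 0 3 3/2 -3/2; 0 0 -1 -5; 0 0 0 1]
T5·…·T1 = [-1 0 0 -3; 0 3 3/2 -3/2; 0 0 1 5; 0 0 0 1]
T6·…·T1 = [1 0 0 3; 0 3 3/2 -3/2; 0 0 1 5; 0 0 0 1]

T = [1 0 0 3; 0 3 3/2 -3/2; 0 0 1 5; 0 0 0 1]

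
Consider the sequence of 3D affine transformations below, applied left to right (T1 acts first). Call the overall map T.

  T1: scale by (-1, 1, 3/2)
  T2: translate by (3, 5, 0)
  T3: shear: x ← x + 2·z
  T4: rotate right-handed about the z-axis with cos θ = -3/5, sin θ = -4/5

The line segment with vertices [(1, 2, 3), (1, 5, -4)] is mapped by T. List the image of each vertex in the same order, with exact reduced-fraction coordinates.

T1 scale by (-1, 1, 3/2): (1, 2, 3) → (-1, 2, 9/2); (1, 5, -4) → (-1, 5, -6)
T2 translate by (3, 5, 0): (-1, 2, 9/2) → (2, 7, 9/2); (-1, 5, -6) → (2, 10, -6)
T3 shear: x ← x + 2·z: (2, 7, 9/2) → (11, 7, 9/2); (2, 10, -6) → (-10, 10, -6)
T4 rotate right-handed about the z-axis with cos θ = -3/5, sin θ = -4/5: (11, 7, 9/2) → (-1, -13, 9/2); (-10, 10, -6) → (14, 2, -6)

image vertices: (-1, -13, 9/2), (14, 2, -6)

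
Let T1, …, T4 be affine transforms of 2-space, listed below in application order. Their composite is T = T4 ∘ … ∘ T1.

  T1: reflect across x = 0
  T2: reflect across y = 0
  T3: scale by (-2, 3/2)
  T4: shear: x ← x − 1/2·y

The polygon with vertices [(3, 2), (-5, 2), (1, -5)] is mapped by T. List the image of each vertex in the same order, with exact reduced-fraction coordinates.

T1 reflect across x = 0: (3, 2) → (-3, 2); (-5, 2) → (5, 2); (1, -5) → (-1, -5)
T2 reflect across y = 0: (-3, 2) → (-3, -2); (5, 2) → (5, -2); (-1, -5) → (-1, 5)
T3 scale by (-2, 3/2): (-3, -2) → (6, -3); (5, -2) → (-10, -3); (-1, 5) → (2, 15/2)
T4 shear: x ← x − 1/2·y: (6, -3) → (15/2, -3); (-10, -3) → (-17/2, -3); (2, 15/2) → (-7/4, 15/2)

image vertices: (15/2, -3), (-17/2, -3), (-7/4, 15/2)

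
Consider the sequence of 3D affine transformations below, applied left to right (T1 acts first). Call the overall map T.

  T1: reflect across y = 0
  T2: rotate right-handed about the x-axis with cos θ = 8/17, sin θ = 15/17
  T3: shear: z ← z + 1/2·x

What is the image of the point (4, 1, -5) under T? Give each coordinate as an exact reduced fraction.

T(p) = (4, 67/17, -21/17)

T1 reflect across y = 0: (4, 1, -5) → (4, -1, -5)
T2 rotate right-handed about the x-axis with cos θ = 8/17, sin θ = 15/17: (4, -1, -5) → (4, 67/17, -55/17)
T3 shear: z ← z + 1/2·x: (4, 67/17, -55/17) → (4, 67/17, -21/17)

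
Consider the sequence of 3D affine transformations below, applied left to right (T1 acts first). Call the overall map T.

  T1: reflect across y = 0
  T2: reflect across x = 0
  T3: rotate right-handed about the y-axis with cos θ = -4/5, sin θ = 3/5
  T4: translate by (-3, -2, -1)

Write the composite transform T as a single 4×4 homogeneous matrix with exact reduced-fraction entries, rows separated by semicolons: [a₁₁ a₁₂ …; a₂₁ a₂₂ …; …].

T = [4/5 0 3/5 -3; 0 -1 0 -2; 3/5 0 -4/5 -1; 0 0 0 1]

T1 = [1 0 0 0; 0 -1 0 0; 0 0 1 0; 0 0 0 1]
T2·T1 = [-1 0 0 0; 0 -1 0 0; 0 0 1 0; 0 0 0 1]
T3·…·T1 = [4/5 0 3/5 0; 0 -1 0 0; 3/5 0 -4/5 0; 0 0 0 1]
T4·…·T1 = [4/5 0 3/5 -3; 0 -1 0 -2; 3/5 0 -4/5 -1; 0 0 0 1]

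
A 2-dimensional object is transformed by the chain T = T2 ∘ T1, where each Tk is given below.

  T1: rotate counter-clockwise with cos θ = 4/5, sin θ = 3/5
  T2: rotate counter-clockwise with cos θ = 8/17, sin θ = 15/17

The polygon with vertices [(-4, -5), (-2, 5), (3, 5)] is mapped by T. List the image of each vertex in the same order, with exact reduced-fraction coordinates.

T1 rotate counter-clockwise with cos θ = 4/5, sin θ = 3/5: (-4, -5) → (-1/5, -32/5); (-2, 5) → (-23/5, 14/5); (3, 5) → (-3/5, 29/5)
T2 rotate counter-clockwise with cos θ = 8/17, sin θ = 15/17: (-1/5, -32/5) → (472/85, -271/85); (-23/5, 14/5) → (-394/85, -233/85); (-3/5, 29/5) → (-27/5, 11/5)

image vertices: (472/85, -271/85), (-394/85, -233/85), (-27/5, 11/5)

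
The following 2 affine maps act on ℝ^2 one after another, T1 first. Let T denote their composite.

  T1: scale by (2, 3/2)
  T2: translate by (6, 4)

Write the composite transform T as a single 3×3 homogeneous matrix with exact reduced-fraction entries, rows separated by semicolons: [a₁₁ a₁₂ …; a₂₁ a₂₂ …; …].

T1 = [2 0 0; 0 3/2 0; 0 0 1]
T2·T1 = [2 0 6; 0 3/2 4; 0 0 1]

T = [2 0 6; 0 3/2 4; 0 0 1]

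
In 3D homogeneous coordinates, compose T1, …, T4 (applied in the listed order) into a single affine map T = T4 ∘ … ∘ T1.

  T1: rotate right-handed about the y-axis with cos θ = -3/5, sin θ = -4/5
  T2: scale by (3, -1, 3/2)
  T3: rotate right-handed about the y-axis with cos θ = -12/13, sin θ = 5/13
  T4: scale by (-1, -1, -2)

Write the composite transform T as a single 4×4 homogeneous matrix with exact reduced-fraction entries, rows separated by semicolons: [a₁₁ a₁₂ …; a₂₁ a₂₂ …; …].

T1 = [-3/5 0 -4/5 0; 0 1 0 0; 4/5 0 -3/5 0; 0 0 0 1]
T2·T1 = [-9/5 0 -12/5 0; 0 -1 0 0; 6/5 0 -9/10 0; 0 0 0 1]
T3·…·T1 = [138/65 0 243/130 0; 0 -1 0 0; -27/65 0 114/65 0; 0 0 0 1]
T4·…·T1 = [-138/65 0 -243/130 0; 0 1 0 0; 54/65 0 -228/65 0; 0 0 0 1]

T = [-138/65 0 -243/130 0; 0 1 0 0; 54/65 0 -228/65 0; 0 0 0 1]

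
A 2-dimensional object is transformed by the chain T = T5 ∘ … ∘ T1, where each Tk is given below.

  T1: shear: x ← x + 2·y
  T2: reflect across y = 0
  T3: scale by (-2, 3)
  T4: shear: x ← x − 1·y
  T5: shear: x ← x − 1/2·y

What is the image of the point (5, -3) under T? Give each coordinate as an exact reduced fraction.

T(p) = (-23/2, 9)

T1 shear: x ← x + 2·y: (5, -3) → (-1, -3)
T2 reflect across y = 0: (-1, -3) → (-1, 3)
T3 scale by (-2, 3): (-1, 3) → (2, 9)
T4 shear: x ← x − 1·y: (2, 9) → (-7, 9)
T5 shear: x ← x − 1/2·y: (-7, 9) → (-23/2, 9)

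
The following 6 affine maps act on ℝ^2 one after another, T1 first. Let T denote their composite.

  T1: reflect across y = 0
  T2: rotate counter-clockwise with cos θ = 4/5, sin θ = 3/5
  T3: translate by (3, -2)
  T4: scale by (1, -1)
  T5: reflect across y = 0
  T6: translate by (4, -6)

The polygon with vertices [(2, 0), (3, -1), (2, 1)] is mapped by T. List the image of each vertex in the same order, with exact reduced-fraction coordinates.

image vertices: (43/5, -34/5), (44/5, -27/5), (46/5, -38/5)

T1 reflect across y = 0: (2, 0) → (2, 0); (3, -1) → (3, 1); (2, 1) → (2, -1)
T2 rotate counter-clockwise with cos θ = 4/5, sin θ = 3/5: (2, 0) → (8/5, 6/5); (3, 1) → (9/5, 13/5); (2, -1) → (11/5, 2/5)
T3 translate by (3, -2): (8/5, 6/5) → (23/5, -4/5); (9/5, 13/5) → (24/5, 3/5); (11/5, 2/5) → (26/5, -8/5)
T4 scale by (1, -1): (23/5, -4/5) → (23/5, 4/5); (24/5, 3/5) → (24/5, -3/5); (26/5, -8/5) → (26/5, 8/5)
T5 reflect across y = 0: (23/5, 4/5) → (23/5, -4/5); (24/5, -3/5) → (24/5, 3/5); (26/5, 8/5) → (26/5, -8/5)
T6 translate by (4, -6): (23/5, -4/5) → (43/5, -34/5); (24/5, 3/5) → (44/5, -27/5); (26/5, -8/5) → (46/5, -38/5)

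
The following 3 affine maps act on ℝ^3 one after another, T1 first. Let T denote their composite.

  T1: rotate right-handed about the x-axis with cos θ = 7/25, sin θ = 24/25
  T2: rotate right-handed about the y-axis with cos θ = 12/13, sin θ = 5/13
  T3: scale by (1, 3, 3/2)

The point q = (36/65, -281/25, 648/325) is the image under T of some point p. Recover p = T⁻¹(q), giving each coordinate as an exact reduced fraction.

p = (0, 1/3, 4)

T1 = [1 0 0 0; 0 7/25 -24/25 0; 0 24/25 7/25 0; 0 0 0 1]
T2·T1 = [12/13 24/65 7/65 0; 0 7/25 -24/25 0; -5/13 288/325 84/325 0; 0 0 0 1]
T3·…·T1 = [12/13 24/65 7/65 0; 0 21/25 -72/25 0; -15/26 432/325 126/325 0; 0 0 0 1]
det M = 9/2; M⁻¹ = [12/13 0 -10/39 0; 24/65 7/75 192/325 0; 7/65 -8/25 56/325 0; 0 0 0 1]
M⁻¹ · (36/65, -281/25, 648/325)ᵀ = (0, 1/3, 4)ᵀ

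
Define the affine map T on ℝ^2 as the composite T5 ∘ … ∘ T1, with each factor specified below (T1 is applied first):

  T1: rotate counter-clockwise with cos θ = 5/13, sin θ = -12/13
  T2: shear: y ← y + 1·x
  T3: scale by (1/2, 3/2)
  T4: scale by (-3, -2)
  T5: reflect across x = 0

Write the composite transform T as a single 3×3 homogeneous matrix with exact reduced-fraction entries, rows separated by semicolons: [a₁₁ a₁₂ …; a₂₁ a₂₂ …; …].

T = [15/26 18/13 0; 21/13 -51/13 0; 0 0 1]

T1 = [5/13 12/13 0; -12/13 5/13 0; 0 0 1]
T2·T1 = [5/13 12/13 0; -7/13 17/13 0; 0 0 1]
T3·…·T1 = [5/26 6/13 0; -21/26 51/26 0; 0 0 1]
T4·…·T1 = [-15/26 -18/13 0; 21/13 -51/13 0; 0 0 1]
T5·…·T1 = [15/26 18/13 0; 21/13 -51/13 0; 0 0 1]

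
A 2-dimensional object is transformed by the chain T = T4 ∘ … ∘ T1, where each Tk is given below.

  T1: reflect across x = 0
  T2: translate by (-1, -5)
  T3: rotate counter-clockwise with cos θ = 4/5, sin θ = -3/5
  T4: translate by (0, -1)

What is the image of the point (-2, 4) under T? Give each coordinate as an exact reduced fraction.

T(p) = (1/5, -12/5)

T1 reflect across x = 0: (-2, 4) → (2, 4)
T2 translate by (-1, -5): (2, 4) → (1, -1)
T3 rotate counter-clockwise with cos θ = 4/5, sin θ = -3/5: (1, -1) → (1/5, -7/5)
T4 translate by (0, -1): (1/5, -7/5) → (1/5, -12/5)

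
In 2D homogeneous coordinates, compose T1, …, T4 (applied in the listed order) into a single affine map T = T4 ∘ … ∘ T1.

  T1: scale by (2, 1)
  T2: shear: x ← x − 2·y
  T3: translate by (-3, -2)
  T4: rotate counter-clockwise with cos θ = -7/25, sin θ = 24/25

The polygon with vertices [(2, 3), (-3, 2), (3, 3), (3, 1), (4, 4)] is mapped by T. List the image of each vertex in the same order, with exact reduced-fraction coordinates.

image vertices: (11/25, -127/25), (91/25, -312/25), (-3/25, -79/25), (17/25, 31/25), (-27/25, -86/25)

T1 scale by (2, 1): (2, 3) → (4, 3); (-3, 2) → (-6, 2); (3, 3) → (6, 3); (3, 1) → (6, 1); (4, 4) → (8, 4)
T2 shear: x ← x − 2·y: (4, 3) → (-2, 3); (-6, 2) → (-10, 2); (6, 3) → (0, 3); (6, 1) → (4, 1); (8, 4) → (0, 4)
T3 translate by (-3, -2): (-2, 3) → (-5, 1); (-10, 2) → (-13, 0); (0, 3) → (-3, 1); (4, 1) → (1, -1); (0, 4) → (-3, 2)
T4 rotate counter-clockwise with cos θ = -7/25, sin θ = 24/25: (-5, 1) → (11/25, -127/25); (-13, 0) → (91/25, -312/25); (-3, 1) → (-3/25, -79/25); (1, -1) → (17/25, 31/25); (-3, 2) → (-27/25, -86/25)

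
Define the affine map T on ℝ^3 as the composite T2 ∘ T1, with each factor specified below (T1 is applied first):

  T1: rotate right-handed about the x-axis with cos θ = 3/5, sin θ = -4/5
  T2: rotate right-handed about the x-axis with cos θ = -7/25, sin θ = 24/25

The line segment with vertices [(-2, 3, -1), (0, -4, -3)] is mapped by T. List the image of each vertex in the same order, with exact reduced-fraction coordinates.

T1 rotate right-handed about the x-axis with cos θ = 3/5, sin θ = -4/5: (-2, 3, -1) → (-2, 1, -3); (0, -4, -3) → (0, -24/5, 7/5)
T2 rotate right-handed about the x-axis with cos θ = -7/25, sin θ = 24/25: (-2, 1, -3) → (-2, 13/5, 9/5); (0, -24/5, 7/5) → (0, 0, -5)

image vertices: (-2, 13/5, 9/5), (0, 0, -5)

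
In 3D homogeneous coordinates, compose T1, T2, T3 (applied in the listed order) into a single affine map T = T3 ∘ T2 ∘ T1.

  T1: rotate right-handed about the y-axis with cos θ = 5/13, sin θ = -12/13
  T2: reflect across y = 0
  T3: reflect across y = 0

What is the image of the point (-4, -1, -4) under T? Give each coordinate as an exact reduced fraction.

T(p) = (28/13, -1, -68/13)

T1 rotate right-handed about the y-axis with cos θ = 5/13, sin θ = -12/13: (-4, -1, -4) → (28/13, -1, -68/13)
T2 reflect across y = 0: (28/13, -1, -68/13) → (28/13, 1, -68/13)
T3 reflect across y = 0: (28/13, 1, -68/13) → (28/13, -1, -68/13)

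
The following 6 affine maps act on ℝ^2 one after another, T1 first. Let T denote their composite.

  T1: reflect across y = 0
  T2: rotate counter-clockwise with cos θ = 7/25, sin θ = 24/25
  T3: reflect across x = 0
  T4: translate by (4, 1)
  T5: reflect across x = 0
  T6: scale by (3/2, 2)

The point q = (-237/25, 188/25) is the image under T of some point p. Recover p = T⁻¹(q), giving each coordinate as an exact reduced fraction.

p = (2, -3)

T1 = [1 0 0; 0 -1 0; 0 0 1]
T2·T1 = [7/25 24/25 0; 24/25 -7/25 0; 0 0 1]
T3·…·T1 = [-7/25 -24/25 0; 24/25 -7/25 0; 0 0 1]
T4·…·T1 = [-7/25 -24/25 4; 24/25 -7/25 1; 0 0 1]
T5·…·T1 = [7/25 24/25 -4; 24/25 -7/25 1; 0 0 1]
T6·…·T1 = [21/50 36/25 -6; 48/25 -14/25 2; 0 0 1]
det M = -3; M⁻¹ = [14/75 12/25 4/25; 16/25 -7/50 103/25; 0 0 1]
M⁻¹ · (-237/25, 188/25)ᵀ = (2, -3)ᵀ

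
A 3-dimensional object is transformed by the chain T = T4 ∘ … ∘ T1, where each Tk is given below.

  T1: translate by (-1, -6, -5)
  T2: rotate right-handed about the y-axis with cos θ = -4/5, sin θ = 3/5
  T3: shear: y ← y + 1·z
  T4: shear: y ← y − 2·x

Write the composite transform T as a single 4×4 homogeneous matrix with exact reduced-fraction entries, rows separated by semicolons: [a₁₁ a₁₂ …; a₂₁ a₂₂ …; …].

T = [-4/5 0 3/5 -11/5; 1 1 -2 3; -3/5 0 -4/5 23/5; 0 0 0 1]

T1 = [1 0 0 -1; 0 1 0 -6; 0 0 1 -5; 0 0 0 1]
T2·T1 = [-4/5 0 3/5 -11/5; 0 1 0 -6; -3/5 0 -4/5 23/5; 0 0 0 1]
T3·…·T1 = [-4/5 0 3/5 -11/5; -3/5 1 -4/5 -7/5; -3/5 0 -4/5 23/5; 0 0 0 1]
T4·…·T1 = [-4/5 0 3/5 -11/5; 1 1 -2 3; -3/5 0 -4/5 23/5; 0 0 0 1]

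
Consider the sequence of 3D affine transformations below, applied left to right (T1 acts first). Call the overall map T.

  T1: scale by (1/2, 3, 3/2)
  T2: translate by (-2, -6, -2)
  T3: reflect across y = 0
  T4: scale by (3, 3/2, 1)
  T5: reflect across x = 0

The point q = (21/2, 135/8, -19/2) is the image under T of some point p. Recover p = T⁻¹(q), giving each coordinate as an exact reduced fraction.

T1 = [1/2 0 0 0; 0 3 0 0; 0 0 3/2 0; 0 0 0 1]
T2·T1 = [1/2 0 0 -2; 0 3 0 -6; 0 0 3/2 -2; 0 0 0 1]
T3·…·T1 = [1/2 0 0 -2; 0 -3 0 6; 0 0 3/2 -2; 0 0 0 1]
T4·…·T1 = [3/2 0 0 -6; 0 -9/2 0 9; 0 0 3/2 -2; 0 0 0 1]
T5·…·T1 = [-3/2 0 0 6; 0 -9/2 0 9; 0 0 3/2 -2; 0 0 0 1]
det M = 81/8; M⁻¹ = [-2/3 0 0 4; 0 -2/9 0 2; 0 0 2/3 4/3; 0 0 0 1]
M⁻¹ · (21/2, 135/8, -19/2)ᵀ = (-3, -7/4, -5)ᵀ

p = (-3, -7/4, -5)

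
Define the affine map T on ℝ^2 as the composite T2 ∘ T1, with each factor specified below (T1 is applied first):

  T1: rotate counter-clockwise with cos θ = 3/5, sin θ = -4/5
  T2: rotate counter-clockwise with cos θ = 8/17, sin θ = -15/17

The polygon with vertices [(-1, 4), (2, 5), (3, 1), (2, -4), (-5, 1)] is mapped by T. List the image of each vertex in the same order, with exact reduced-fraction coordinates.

image vertices: (344/85, -67/85), (313/85, -334/85), (-31/85, -267/85), (-76/17, -2/17), (257/85, 349/85)

T1 rotate counter-clockwise with cos θ = 3/5, sin θ = -4/5: (-1, 4) → (13/5, 16/5); (2, 5) → (26/5, 7/5); (3, 1) → (13/5, -9/5); (2, -4) → (-2, -4); (-5, 1) → (-11/5, 23/5)
T2 rotate counter-clockwise with cos θ = 8/17, sin θ = -15/17: (13/5, 16/5) → (344/85, -67/85); (26/5, 7/5) → (313/85, -334/85); (13/5, -9/5) → (-31/85, -267/85); (-2, -4) → (-76/17, -2/17); (-11/5, 23/5) → (257/85, 349/85)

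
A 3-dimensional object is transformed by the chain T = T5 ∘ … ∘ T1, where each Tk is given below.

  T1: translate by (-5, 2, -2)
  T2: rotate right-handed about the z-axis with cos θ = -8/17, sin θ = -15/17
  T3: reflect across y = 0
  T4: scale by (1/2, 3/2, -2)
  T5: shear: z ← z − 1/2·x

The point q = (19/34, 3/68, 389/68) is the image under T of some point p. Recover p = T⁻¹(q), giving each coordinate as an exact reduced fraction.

T1 = [1 0 0 -5; 0 1 0 2; 0 0 1 -2; 0 0 0 1]
T2·T1 = [-8/17 15/17 0 70/17; -15/17 -8/17 0 59/17; 0 0 1 -2; 0 0 0 1]
T3·…·T1 = [-8/17 15/17 0 70/17; 15/17 8/17 0 -59/17; 0 0 1 -2; 0 0 0 1]
T4·…·T1 = [-4/17 15/34 0 35/17; 45/34 12/17 0 -177/34; 0 0 -2 4; 0 0 0 1]
T5·…·T1 = [-4/17 15/34 0 35/17; 45/34 12/17 0 -177/34; 2/17 -15/68 -2 101/34; 0 0 0 1]
det M = 3/2; M⁻¹ = [-16/17 10/17 0 5; 30/17 16/51 0 -2; -1/4 0 -1/2 2; 0 0 0 1]
M⁻¹ · (19/34, 3/68, 389/68)ᵀ = (9/2, -1, -1)ᵀ

p = (9/2, -1, -1)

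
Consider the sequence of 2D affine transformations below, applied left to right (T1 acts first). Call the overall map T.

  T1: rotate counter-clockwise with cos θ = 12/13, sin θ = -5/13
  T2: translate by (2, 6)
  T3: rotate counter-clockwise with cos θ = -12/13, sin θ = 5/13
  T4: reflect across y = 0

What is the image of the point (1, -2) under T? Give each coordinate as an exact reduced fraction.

T1 rotate counter-clockwise with cos θ = 12/13, sin θ = -5/13: (1, -2) → (2/13, -29/13)
T2 translate by (2, 6): (2/13, -29/13) → (28/13, 49/13)
T3 rotate counter-clockwise with cos θ = -12/13, sin θ = 5/13: (28/13, 49/13) → (-581/169, -448/169)
T4 reflect across y = 0: (-581/169, -448/169) → (-581/169, 448/169)

T(p) = (-581/169, 448/169)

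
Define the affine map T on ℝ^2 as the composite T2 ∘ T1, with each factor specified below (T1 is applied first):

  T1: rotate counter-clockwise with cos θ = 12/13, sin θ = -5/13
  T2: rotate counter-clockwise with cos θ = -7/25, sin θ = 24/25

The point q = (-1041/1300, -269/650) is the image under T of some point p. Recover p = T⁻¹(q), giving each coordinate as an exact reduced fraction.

T1 = [12/13 5/13 0; -5/13 12/13 0; 0 0 1]
T2·T1 = [36/325 -323/325 0; 323/325 36/325 0; 0 0 1]
det M = 1; M⁻¹ = [36/325 323/325 0; -323/325 36/325 0; 0 0 1]
M⁻¹ · (-1041/1300, -269/650)ᵀ = (-1/2, 3/4)ᵀ

p = (-1/2, 3/4)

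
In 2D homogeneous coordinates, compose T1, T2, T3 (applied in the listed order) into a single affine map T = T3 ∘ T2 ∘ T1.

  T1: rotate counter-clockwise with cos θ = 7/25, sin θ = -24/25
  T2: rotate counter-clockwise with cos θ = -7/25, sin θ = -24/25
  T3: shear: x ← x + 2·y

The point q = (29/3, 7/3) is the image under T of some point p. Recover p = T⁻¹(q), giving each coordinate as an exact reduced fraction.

T1 = [7/25 24/25 0; -24/25 7/25 0; 0 0 1]
T2·T1 = [-1 0 0; 0 -1 0; 0 0 1]
T3·…·T1 = [-1 -2 0; 0 -1 0; 0 0 1]
det M = 1; M⁻¹ = [-1 2 0; 0 -1 0; 0 0 1]
M⁻¹ · (29/3, 7/3)ᵀ = (-5, -7/3)ᵀ

p = (-5, -7/3)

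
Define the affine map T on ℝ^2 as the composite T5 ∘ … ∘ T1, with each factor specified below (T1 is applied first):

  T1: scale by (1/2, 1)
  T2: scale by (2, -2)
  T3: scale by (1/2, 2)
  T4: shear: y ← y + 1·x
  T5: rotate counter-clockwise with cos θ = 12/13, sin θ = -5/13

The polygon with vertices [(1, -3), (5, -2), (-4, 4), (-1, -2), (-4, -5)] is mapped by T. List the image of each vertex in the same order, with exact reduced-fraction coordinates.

T1 scale by (1/2, 1): (1, -3) → (1/2, -3); (5, -2) → (5/2, -2); (-4, 4) → (-2, 4); (-1, -2) → (-1/2, -2); (-4, -5) → (-2, -5)
T2 scale by (2, -2): (1/2, -3) → (1, 6); (5/2, -2) → (5, 4); (-2, 4) → (-4, -8); (-1/2, -2) → (-1, 4); (-2, -5) → (-4, 10)
T3 scale by (1/2, 2): (1, 6) → (1/2, 12); (5, 4) → (5/2, 8); (-4, -8) → (-2, -16); (-1, 4) → (-1/2, 8); (-4, 10) → (-2, 20)
T4 shear: y ← y + 1·x: (1/2, 12) → (1/2, 25/2); (5/2, 8) → (5/2, 21/2); (-2, -16) → (-2, -18); (-1/2, 8) → (-1/2, 15/2); (-2, 20) → (-2, 18)
T5 rotate counter-clockwise with cos θ = 12/13, sin θ = -5/13: (1/2, 25/2) → (137/26, 295/26); (5/2, 21/2) → (165/26, 227/26); (-2, -18) → (-114/13, -206/13); (-1/2, 15/2) → (63/26, 185/26); (-2, 18) → (66/13, 226/13)

image vertices: (137/26, 295/26), (165/26, 227/26), (-114/13, -206/13), (63/26, 185/26), (66/13, 226/13)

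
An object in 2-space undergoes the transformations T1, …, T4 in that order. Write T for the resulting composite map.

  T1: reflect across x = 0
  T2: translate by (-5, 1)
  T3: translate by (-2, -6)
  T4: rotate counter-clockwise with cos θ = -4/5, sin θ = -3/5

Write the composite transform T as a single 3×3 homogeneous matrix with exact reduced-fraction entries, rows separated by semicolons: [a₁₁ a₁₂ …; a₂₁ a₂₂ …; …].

T1 = [-1 0 0; 0 1 0; 0 0 1]
T2·T1 = [-1 0 -5; 0 1 1; 0 0 1]
T3·…·T1 = [-1 0 -7; 0 1 -5; 0 0 1]
T4·…·T1 = [4/5 3/5 13/5; 3/5 -4/5 41/5; 0 0 1]

T = [4/5 3/5 13/5; 3/5 -4/5 41/5; 0 0 1]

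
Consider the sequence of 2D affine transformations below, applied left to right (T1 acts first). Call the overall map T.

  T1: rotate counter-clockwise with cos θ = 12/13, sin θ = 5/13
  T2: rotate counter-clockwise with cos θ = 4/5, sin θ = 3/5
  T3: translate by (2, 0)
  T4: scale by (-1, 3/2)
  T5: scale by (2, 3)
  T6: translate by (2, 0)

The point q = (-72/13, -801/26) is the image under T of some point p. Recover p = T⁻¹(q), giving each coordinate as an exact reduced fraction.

T1 = [12/13 -5/13 0; 5/13 12/13 0; 0 0 1]
T2·T1 = [33/65 -56/65 0; 56/65 33/65 0; 0 0 1]
T3·…·T1 = [33/65 -56/65 2; 56/65 33/65 0; 0 0 1]
T4·…·T1 = [-33/65 56/65 -2; 84/65 99/130 0; 0 0 1]
T5·…·T1 = [-66/65 112/65 -4; 252/65 297/130 0; 0 0 1]
T6·…·T1 = [-66/65 112/65 -2; 252/65 297/130 0; 0 0 1]
det M = -9; M⁻¹ = [-33/130 112/585 -33/65; 28/65 22/195 56/65; 0 0 1]
M⁻¹ · (-72/13, -801/26)ᵀ = (-5, -5)ᵀ

p = (-5, -5)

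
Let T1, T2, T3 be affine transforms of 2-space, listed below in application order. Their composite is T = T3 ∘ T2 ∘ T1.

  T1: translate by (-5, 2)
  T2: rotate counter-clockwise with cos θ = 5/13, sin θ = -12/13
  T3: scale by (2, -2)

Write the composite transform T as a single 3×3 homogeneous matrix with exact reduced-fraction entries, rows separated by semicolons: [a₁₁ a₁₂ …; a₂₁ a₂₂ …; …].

T1 = [1 0 -5; 0 1 2; 0 0 1]
T2·T1 = [5/13 12/13 -1/13; -12/13 5/13 70/13; 0 0 1]
T3·…·T1 = [10/13 24/13 -2/13; 24/13 -10/13 -140/13; 0 0 1]

T = [10/13 24/13 -2/13; 24/13 -10/13 -140/13; 0 0 1]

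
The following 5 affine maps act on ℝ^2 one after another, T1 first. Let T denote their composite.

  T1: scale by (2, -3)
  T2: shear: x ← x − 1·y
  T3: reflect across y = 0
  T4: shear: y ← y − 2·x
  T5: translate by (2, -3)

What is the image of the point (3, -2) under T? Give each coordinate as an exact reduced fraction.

T1 scale by (2, -3): (3, -2) → (6, 6)
T2 shear: x ← x − 1·y: (6, 6) → (0, 6)
T3 reflect across y = 0: (0, 6) → (0, -6)
T4 shear: y ← y − 2·x: (0, -6) → (0, -6)
T5 translate by (2, -3): (0, -6) → (2, -9)

T(p) = (2, -9)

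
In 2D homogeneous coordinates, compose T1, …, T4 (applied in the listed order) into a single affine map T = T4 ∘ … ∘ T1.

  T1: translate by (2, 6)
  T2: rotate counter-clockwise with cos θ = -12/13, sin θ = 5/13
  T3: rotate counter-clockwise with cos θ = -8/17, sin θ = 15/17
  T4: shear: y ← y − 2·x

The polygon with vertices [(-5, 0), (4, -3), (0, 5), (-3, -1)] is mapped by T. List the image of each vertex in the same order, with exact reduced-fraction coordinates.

T1 translate by (2, 6): (-5, 0) → (-3, 6); (4, -3) → (6, 3); (0, 5) → (2, 11); (-3, -1) → (-1, 5)
T2 rotate counter-clockwise with cos θ = -12/13, sin θ = 5/13: (-3, 6) → (6/13, -87/13); (6, 3) → (-87/13, -6/13); (2, 11) → (-79/13, -122/13); (-1, 5) → (-1, -5)
T3 rotate counter-clockwise with cos θ = -8/17, sin θ = 15/17: (6/13, -87/13) → (1257/221, 786/221); (-87/13, -6/13) → (786/221, -1257/221); (-79/13, -122/13) → (2462/221, -209/221); (-1, -5) → (83/17, 25/17)
T4 shear: y ← y − 2·x: (1257/221, 786/221) → (1257/221, -1728/221); (786/221, -1257/221) → (786/221, -2829/221); (2462/221, -209/221) → (2462/221, -5133/221); (83/17, 25/17) → (83/17, -141/17)

image vertices: (1257/221, -1728/221), (786/221, -2829/221), (2462/221, -5133/221), (83/17, -141/17)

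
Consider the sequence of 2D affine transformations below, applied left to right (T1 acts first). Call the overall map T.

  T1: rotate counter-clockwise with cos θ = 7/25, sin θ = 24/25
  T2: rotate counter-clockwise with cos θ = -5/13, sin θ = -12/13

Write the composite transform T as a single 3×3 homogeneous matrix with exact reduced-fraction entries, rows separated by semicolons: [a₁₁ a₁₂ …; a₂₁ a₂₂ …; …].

T1 = [7/25 -24/25 0; 24/25 7/25 0; 0 0 1]
T2·T1 = [253/325 204/325 0; -204/325 253/325 0; 0 0 1]

T = [253/325 204/325 0; -204/325 253/325 0; 0 0 1]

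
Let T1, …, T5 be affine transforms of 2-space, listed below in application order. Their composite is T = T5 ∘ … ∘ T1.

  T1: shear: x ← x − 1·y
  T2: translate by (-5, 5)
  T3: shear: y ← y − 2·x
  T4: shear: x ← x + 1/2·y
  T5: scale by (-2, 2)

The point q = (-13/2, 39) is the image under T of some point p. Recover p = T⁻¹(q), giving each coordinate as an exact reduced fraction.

T1 = [1 -1 0; 0 1 0; 0 0 1]
T2·T1 = [1 -1 -5; 0 1 5; 0 0 1]
T3·…·T1 = [1 -1 -5; -2 3 15; 0 0 1]
T4·…·T1 = [0 1/2 5/2; -2 3 15; 0 0 1]
T5·…·T1 = [0 -1 -5; -4 6 30; 0 0 1]
det M = -4; M⁻¹ = [-3/2 -1/4 0; -1 0 -5; 0 0 1]
M⁻¹ · (-13/2, 39)ᵀ = (0, 3/2)ᵀ

p = (0, 3/2)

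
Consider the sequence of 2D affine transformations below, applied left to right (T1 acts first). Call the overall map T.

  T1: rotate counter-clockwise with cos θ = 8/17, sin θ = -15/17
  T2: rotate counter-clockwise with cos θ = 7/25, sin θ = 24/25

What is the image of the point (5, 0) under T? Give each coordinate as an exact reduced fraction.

T(p) = (416/85, 87/85)

T1 rotate counter-clockwise with cos θ = 8/17, sin θ = -15/17: (5, 0) → (40/17, -75/17)
T2 rotate counter-clockwise with cos θ = 7/25, sin θ = 24/25: (40/17, -75/17) → (416/85, 87/85)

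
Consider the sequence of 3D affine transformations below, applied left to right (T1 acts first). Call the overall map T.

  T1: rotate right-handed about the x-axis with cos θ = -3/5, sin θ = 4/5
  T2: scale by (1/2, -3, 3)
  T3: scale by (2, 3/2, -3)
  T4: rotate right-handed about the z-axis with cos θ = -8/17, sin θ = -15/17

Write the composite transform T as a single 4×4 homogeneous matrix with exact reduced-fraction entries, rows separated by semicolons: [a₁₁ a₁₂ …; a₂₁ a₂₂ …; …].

T = [-8/17 81/34 54/17 0; -15/17 -108/85 -144/85 0; 0 -36/5 27/5 0; 0 0 0 1]

T1 = [1 0 0 0; 0 -3/5 -4/5 0; 0 4/5 -3/5 0; 0 0 0 1]
T2·T1 = [1/2 0 0 0; 0 9/5 12/5 0; 0 12/5 -9/5 0; 0 0 0 1]
T3·…·T1 = [1 0 0 0; 0 27/10 18/5 0; 0 -36/5 27/5 0; 0 0 0 1]
T4·…·T1 = [-8/17 81/34 54/17 0; -15/17 -108/85 -144/85 0; 0 -36/5 27/5 0; 0 0 0 1]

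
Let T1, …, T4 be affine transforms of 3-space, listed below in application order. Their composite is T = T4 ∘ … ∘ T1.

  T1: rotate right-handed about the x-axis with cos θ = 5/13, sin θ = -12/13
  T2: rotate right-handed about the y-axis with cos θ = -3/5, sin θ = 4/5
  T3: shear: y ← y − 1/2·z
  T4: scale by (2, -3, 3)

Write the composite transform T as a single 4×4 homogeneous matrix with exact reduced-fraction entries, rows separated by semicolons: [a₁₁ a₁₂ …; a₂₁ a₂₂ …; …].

T1 = [1 0 0 0; 0 5/13 12/13 0; 0 -12/13 5/13 0; 0 0 0 1]
T2·T1 = [-3/5 -48/65 4/13 0; 0 5/13 12/13 0; -4/5 36/65 -3/13 0; 0 0 0 1]
T3·…·T1 = [-3/5 -48/65 4/13 0; 2/5 7/65 27/26 0; -4/5 36/65 -3/13 0; 0 0 0 1]
T4·…·T1 = [-6/5 -96/65 8/13 0; -6/5 -21/65 -81/26 0; -12/5 108/65 -9/13 0; 0 0 0 1]

T = [-6/5 -96/65 8/13 0; -6/5 -21/65 -81/26 0; -12/5 108/65 -9/13 0; 0 0 0 1]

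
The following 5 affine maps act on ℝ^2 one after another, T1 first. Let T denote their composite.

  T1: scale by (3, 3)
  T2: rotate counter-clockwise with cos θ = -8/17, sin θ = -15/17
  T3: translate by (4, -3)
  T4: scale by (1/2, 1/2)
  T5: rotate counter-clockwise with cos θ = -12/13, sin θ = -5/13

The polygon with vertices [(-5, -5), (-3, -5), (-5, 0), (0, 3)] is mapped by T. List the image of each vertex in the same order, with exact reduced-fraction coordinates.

T1 scale by (3, 3): (-5, -5) → (-15, -15); (-3, -5) → (-9, -15); (-5, 0) → (-15, 0); (0, 3) → (0, 9)
T2 rotate counter-clockwise with cos θ = -8/17, sin θ = -15/17: (-15, -15) → (-105/17, 345/17); (-9, -15) → (-9, 15); (-15, 0) → (120/17, 225/17); (0, 9) → (135/17, -72/17)
T3 translate by (4, -3): (-105/17, 345/17) → (-37/17, 294/17); (-9, 15) → (-5, 12); (120/17, 225/17) → (188/17, 174/17); (135/17, -72/17) → (203/17, -123/17)
T4 scale by (1/2, 1/2): (-37/17, 294/17) → (-37/34, 147/17); (-5, 12) → (-5/2, 6); (188/17, 174/17) → (94/17, 87/17); (203/17, -123/17) → (203/34, -123/34)
T5 rotate counter-clockwise with cos θ = -12/13, sin θ = -5/13: (-37/34, 147/17) → (957/221, -3343/442); (-5/2, 6) → (60/13, -119/26); (94/17, 87/17) → (-693/221, -1514/221); (203/34, -123/34) → (-3051/442, 461/442)

image vertices: (957/221, -3343/442), (60/13, -119/26), (-693/221, -1514/221), (-3051/442, 461/442)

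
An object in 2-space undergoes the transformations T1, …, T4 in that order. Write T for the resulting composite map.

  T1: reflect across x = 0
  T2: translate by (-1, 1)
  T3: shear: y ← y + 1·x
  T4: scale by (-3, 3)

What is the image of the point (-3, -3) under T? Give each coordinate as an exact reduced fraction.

T(p) = (-6, 0)

T1 reflect across x = 0: (-3, -3) → (3, -3)
T2 translate by (-1, 1): (3, -3) → (2, -2)
T3 shear: y ← y + 1·x: (2, -2) → (2, 0)
T4 scale by (-3, 3): (2, 0) → (-6, 0)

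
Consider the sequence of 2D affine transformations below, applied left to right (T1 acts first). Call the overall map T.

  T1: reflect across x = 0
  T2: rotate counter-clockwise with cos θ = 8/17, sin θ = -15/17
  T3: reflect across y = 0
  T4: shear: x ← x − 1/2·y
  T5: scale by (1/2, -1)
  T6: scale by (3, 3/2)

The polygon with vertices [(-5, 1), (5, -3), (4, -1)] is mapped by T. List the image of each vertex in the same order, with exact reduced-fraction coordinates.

image vertices: (129/68, -201/34), (-21/4, 9/2), (-63/34, 78/17)

T1 reflect across x = 0: (-5, 1) → (5, 1); (5, -3) → (-5, -3); (4, -1) → (-4, -1)
T2 rotate counter-clockwise with cos θ = 8/17, sin θ = -15/17: (5, 1) → (55/17, -67/17); (-5, -3) → (-5, 3); (-4, -1) → (-47/17, 52/17)
T3 reflect across y = 0: (55/17, -67/17) → (55/17, 67/17); (-5, 3) → (-5, -3); (-47/17, 52/17) → (-47/17, -52/17)
T4 shear: x ← x − 1/2·y: (55/17, 67/17) → (43/34, 67/17); (-5, -3) → (-7/2, -3); (-47/17, -52/17) → (-21/17, -52/17)
T5 scale by (1/2, -1): (43/34, 67/17) → (43/68, -67/17); (-7/2, -3) → (-7/4, 3); (-21/17, -52/17) → (-21/34, 52/17)
T6 scale by (3, 3/2): (43/68, -67/17) → (129/68, -201/34); (-7/4, 3) → (-21/4, 9/2); (-21/34, 52/17) → (-63/34, 78/17)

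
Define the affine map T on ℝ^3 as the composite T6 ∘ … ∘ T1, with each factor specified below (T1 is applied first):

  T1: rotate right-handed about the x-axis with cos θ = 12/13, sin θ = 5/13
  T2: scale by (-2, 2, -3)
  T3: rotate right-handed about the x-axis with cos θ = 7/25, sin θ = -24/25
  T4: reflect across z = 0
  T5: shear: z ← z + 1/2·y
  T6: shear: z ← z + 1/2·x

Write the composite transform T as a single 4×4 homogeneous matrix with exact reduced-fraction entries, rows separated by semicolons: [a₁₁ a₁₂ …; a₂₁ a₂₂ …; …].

T1 = [1 0 0 0; 0 12/13 -5/13 0; 0 5/13 12/13 0; 0 0 0 1]
T2·T1 = [-2 0 0 0; 0 24/13 -10/13 0; 0 -15/13 -36/13 0; 0 0 0 1]
T3·…·T1 = [-2 0 0 0; 0 -192/325 -934/325 0; 0 -681/325 -12/325 0; 0 0 0 1]
T4·…·T1 = [-2 0 0 0; 0 -192/325 -934/325 0; 0 681/325 12/325 0; 0 0 0 1]
T5·…·T1 = [-2 0 0 0; 0 -192/325 -934/325 0; 0 9/5 -7/5 0; 0 0 0 1]
T6·…·T1 = [-2 0 0 0; 0 -192/325 -934/325 0; -1 9/5 -7/5 0; 0 0 0 1]

T = [-2 0 0 0; 0 -192/325 -934/325 0; -1 9/5 -7/5 0; 0 0 0 1]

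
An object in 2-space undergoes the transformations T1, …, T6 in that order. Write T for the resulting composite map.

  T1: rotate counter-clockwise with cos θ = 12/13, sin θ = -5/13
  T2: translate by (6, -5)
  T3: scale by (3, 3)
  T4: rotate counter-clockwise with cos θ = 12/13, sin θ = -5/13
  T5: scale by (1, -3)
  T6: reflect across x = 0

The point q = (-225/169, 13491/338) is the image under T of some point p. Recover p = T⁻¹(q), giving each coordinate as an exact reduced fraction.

p = (-4, -1/2)

T1 = [12/13 5/13 0; -5/13 12/13 0; 0 0 1]
T2·T1 = [12/13 5/13 6; -5/13 12/13 -5; 0 0 1]
T3·…·T1 = [36/13 15/13 18; -15/13 36/13 -15; 0 0 1]
T4·…·T1 = [357/169 360/169 141/13; -360/169 357/169 -270/13; 0 0 1]
T5·…·T1 = [357/169 360/169 141/13; 1080/169 -1071/169 810/13; 0 0 1]
T6·…·T1 = [-357/169 -360/169 -141/13; 1080/169 -1071/169 810/13; 0 0 1]
det M = 27; M⁻¹ = [-119/507 40/507 -97/13; -40/169 -119/1521 30/13; 0 0 1]
M⁻¹ · (-225/169, 13491/338)ᵀ = (-4, -1/2)ᵀ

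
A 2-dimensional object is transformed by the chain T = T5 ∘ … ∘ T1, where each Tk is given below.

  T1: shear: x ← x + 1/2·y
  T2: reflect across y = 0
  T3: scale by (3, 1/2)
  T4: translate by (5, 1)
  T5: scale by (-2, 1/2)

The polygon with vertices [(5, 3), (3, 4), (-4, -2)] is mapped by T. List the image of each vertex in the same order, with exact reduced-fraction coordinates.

image vertices: (-49, -1/4), (-40, -1/2), (20, 1)

T1 shear: x ← x + 1/2·y: (5, 3) → (13/2, 3); (3, 4) → (5, 4); (-4, -2) → (-5, -2)
T2 reflect across y = 0: (13/2, 3) → (13/2, -3); (5, 4) → (5, -4); (-5, -2) → (-5, 2)
T3 scale by (3, 1/2): (13/2, -3) → (39/2, -3/2); (5, -4) → (15, -2); (-5, 2) → (-15, 1)
T4 translate by (5, 1): (39/2, -3/2) → (49/2, -1/2); (15, -2) → (20, -1); (-15, 1) → (-10, 2)
T5 scale by (-2, 1/2): (49/2, -1/2) → (-49, -1/4); (20, -1) → (-40, -1/2); (-10, 2) → (20, 1)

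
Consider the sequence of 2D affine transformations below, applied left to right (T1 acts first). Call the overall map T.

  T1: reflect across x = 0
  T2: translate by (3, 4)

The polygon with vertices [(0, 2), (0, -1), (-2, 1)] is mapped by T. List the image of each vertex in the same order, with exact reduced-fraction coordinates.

image vertices: (3, 6), (3, 3), (5, 5)

T1 reflect across x = 0: (0, 2) → (0, 2); (0, -1) → (0, -1); (-2, 1) → (2, 1)
T2 translate by (3, 4): (0, 2) → (3, 6); (0, -1) → (3, 3); (2, 1) → (5, 5)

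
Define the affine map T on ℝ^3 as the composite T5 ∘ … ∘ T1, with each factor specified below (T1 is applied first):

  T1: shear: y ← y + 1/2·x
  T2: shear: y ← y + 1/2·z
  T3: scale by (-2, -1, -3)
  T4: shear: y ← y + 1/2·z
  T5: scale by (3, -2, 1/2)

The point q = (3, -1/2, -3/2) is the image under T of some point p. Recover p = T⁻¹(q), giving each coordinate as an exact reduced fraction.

T1 = [1 0 0 0; 1/2 1 0 0; 0 0 1 0; 0 0 0 1]
T2·T1 = [1 0 0 0; 1/2 1 1/2 0; 0 0 1 0; 0 0 0 1]
T3·…·T1 = [-2 0 0 0; -1/2 -1 -1/2 0; 0 0 -3 0; 0 0 0 1]
T4·…·T1 = [-2 0 0 0; -1/2 -1 -2 0; 0 0 -3 0; 0 0 0 1]
T5·…·T1 = [-6 0 0 0; 1 2 4 0; 0 0 -3/2 0; 0 0 0 1]
det M = 18; M⁻¹ = [-1/6 0 0 0; 1/12 1/2 4/3 0; 0 0 -2/3 0; 0 0 0 1]
M⁻¹ · (3, -1/2, -3/2)ᵀ = (-1/2, -2, 1)ᵀ

p = (-1/2, -2, 1)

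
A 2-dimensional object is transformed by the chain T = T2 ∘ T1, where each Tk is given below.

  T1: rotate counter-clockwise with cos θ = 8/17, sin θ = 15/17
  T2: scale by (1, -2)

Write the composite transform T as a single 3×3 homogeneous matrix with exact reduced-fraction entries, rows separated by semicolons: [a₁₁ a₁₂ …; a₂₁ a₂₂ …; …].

T = [8/17 -15/17 0; -30/17 -16/17 0; 0 0 1]

T1 = [8/17 -15/17 0; 15/17 8/17 0; 0 0 1]
T2·T1 = [8/17 -15/17 0; -30/17 -16/17 0; 0 0 1]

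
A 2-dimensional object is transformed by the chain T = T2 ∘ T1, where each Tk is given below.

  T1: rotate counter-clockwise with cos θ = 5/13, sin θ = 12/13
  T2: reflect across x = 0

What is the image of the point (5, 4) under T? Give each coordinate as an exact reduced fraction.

T(p) = (23/13, 80/13)

T1 rotate counter-clockwise with cos θ = 5/13, sin θ = 12/13: (5, 4) → (-23/13, 80/13)
T2 reflect across x = 0: (-23/13, 80/13) → (23/13, 80/13)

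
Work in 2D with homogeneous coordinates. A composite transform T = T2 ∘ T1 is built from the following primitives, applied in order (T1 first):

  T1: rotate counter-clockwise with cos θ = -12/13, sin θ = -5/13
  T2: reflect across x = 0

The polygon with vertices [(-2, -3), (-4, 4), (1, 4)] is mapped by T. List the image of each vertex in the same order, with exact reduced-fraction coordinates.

T1 rotate counter-clockwise with cos θ = -12/13, sin θ = -5/13: (-2, -3) → (9/13, 46/13); (-4, 4) → (68/13, -28/13); (1, 4) → (8/13, -53/13)
T2 reflect across x = 0: (9/13, 46/13) → (-9/13, 46/13); (68/13, -28/13) → (-68/13, -28/13); (8/13, -53/13) → (-8/13, -53/13)

image vertices: (-9/13, 46/13), (-68/13, -28/13), (-8/13, -53/13)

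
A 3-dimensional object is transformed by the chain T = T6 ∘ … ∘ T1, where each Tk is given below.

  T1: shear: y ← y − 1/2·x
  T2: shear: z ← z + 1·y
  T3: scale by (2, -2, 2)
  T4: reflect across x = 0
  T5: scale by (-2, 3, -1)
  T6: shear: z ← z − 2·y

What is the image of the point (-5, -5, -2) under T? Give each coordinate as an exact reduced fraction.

T1 shear: y ← y − 1/2·x: (-5, -5, -2) → (-5, -5/2, -2)
T2 shear: z ← z + 1·y: (-5, -5/2, -2) → (-5, -5/2, -9/2)
T3 scale by (2, -2, 2): (-5, -5/2, -9/2) → (-10, 5, -9)
T4 reflect across x = 0: (-10, 5, -9) → (10, 5, -9)
T5 scale by (-2, 3, -1): (10, 5, -9) → (-20, 15, 9)
T6 shear: z ← z − 2·y: (-20, 15, 9) → (-20, 15, -21)

T(p) = (-20, 15, -21)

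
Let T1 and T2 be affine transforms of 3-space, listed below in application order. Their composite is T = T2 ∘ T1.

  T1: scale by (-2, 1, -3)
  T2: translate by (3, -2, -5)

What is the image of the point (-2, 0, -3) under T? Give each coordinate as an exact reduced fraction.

T1 scale by (-2, 1, -3): (-2, 0, -3) → (4, 0, 9)
T2 translate by (3, -2, -5): (4, 0, 9) → (7, -2, 4)

T(p) = (7, -2, 4)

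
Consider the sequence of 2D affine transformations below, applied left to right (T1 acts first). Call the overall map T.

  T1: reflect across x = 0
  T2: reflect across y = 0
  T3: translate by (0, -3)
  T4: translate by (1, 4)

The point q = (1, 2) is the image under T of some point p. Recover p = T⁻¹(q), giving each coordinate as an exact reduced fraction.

p = (0, -1)

T1 = [-1 0 0; 0 1 0; 0 0 1]
T2·T1 = [-1 0 0; 0 -1 0; 0 0 1]
T3·…·T1 = [-1 0 0; 0 -1 -3; 0 0 1]
T4·…·T1 = [-1 0 1; 0 -1 1; 0 0 1]
det M = 1; M⁻¹ = [-1 0 1; 0 -1 1; 0 0 1]
M⁻¹ · (1, 2)ᵀ = (0, -1)ᵀ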